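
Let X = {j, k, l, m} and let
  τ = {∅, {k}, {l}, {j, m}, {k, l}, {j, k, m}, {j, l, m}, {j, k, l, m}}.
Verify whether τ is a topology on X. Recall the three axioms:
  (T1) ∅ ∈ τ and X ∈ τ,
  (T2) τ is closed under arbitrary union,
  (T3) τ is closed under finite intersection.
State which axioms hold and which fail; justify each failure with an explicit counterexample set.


τ IS a topology on X.

Axiom (T1): ∅ ∈ τ? Yes; X ∈ τ? Yes.
Axiom (T2/T3): check pairwise unions and intersections of members of τ.
All pairwise intersections and unions checked — each lies in τ. Therefore τ satisfies (T1), (T2), (T3): it IS a topology on X.


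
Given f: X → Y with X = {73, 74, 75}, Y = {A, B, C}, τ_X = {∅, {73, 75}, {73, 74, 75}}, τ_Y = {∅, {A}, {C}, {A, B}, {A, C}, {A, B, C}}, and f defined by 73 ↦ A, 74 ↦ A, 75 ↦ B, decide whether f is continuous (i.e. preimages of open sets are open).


f is NOT continuous.

Compute f^{-1}(U) for each U ∈ τ_Y:
  U = ∅: f^{-1}(U) = ∅ ∈ τ_X ✓.
  U = {A}: f^{-1}(U) = {73, 74} ∉ τ_X ✗.
  U = {C}: f^{-1}(U) = ∅ ∈ τ_X ✓.
  U = {A, B}: f^{-1}(U) = {73, 74, 75} ∈ τ_X ✓.
  U = {A, C}: f^{-1}(U) = {73, 74} ∉ τ_X ✗.
  U = {A, B, C}: f^{-1}(U) = {73, 74, 75} ∈ τ_X ✓.
Found U = {A} with f^{-1}(U) = {73, 74} not in τ_X. Therefore f is NOT continuous.


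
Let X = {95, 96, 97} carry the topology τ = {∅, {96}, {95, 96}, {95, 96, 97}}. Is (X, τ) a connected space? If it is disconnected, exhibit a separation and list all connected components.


(X, τ) is connected.

Find clopen sets (U ∈ τ with X ∖ U ∈ τ):
  U = ∅, X ∖ U = {95, 96, 97} — both open, so U is clopen.
  U = {95, 96, 97}, X ∖ U = ∅ — both open, so U is clopen.
Only trivial clopens (∅ and X) exist, so (X, τ) is connected.
Compute connected components by grouping points that agree on all clopens:
  component: {95, 96, 97}


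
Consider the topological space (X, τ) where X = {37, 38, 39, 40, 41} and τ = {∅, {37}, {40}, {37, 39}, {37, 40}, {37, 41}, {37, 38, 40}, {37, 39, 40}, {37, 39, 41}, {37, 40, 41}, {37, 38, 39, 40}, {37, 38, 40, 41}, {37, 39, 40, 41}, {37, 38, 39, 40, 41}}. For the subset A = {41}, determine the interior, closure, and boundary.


int(A) = ∅, cl(A) = {41}, ∂A = {41}.

Closed sets in (X, τ) are complements of opens:
  closed(X, τ) = {∅, {38}, {39}, {41}, {38, 39}, {38, 40}, {38, 41}, {39, 41}, {38, 39, 40}, {38, 39, 41}, {38, 40, 41}, {37, 38, 39, 41}, {38, 39, 40, 41}, {37, 38, 39, 40, 41}}.
int(A) = ⋃ {U ∈ τ : U ⊆ A}. Opens contained in A: ∅.
Taking the union of these: int(A) = ∅.
cl(A) = ⋂ {C closed : A ⊆ C}. Closed sets containing A: {41}, {38, 41}, {39, 41}, {38, 39, 41}, {38, 40, 41}, {37, 38, 39, 41}, {38, 39, 40, 41}, {37, 38, 39, 40, 41}.
Intersecting these: cl(A) = {41}.
∂A = cl(A) ∖ int(A) = {41} ∖ ∅ = {41}.


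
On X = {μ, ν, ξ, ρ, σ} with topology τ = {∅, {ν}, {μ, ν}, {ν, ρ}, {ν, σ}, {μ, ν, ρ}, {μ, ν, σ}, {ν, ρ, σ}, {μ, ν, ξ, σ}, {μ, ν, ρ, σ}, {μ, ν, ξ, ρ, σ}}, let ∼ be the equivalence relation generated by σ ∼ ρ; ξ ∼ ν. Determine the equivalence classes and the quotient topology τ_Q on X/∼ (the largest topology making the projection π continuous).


X/∼ = {[μ], [ν=ξ], [ρ=σ]}; |τ_Q| = 2.

Equivalence classes: [μ], [ν=ξ], [ρ=σ].
Quotient map π: X → X/∼ sends μ ↦ [μ], ν ↦ [ν=ξ], ξ ↦ [ν=ξ], ρ ↦ [ρ=σ], σ ↦ [ρ=σ].
For each subset V ⊆ X/∼, compute π^{-1}(V) ⊆ X and check whether π^{-1}(V) ∈ τ. V is open in τ_Q iff π^{-1}(V) ∈ τ.
  V = {}: π^{-1}(V) = ∅ ∈ τ ✓.
  V = {[μ]}: π^{-1}(V) = {μ} ∉ τ ✗.
  V = {[ν=ξ]}: π^{-1}(V) = {ν, ξ} ∉ τ ✗.
  V = {[μ], [ν=ξ]}: π^{-1}(V) = {μ, ν, ξ} ∉ τ ✗.
  V = {[ρ=σ]}: π^{-1}(V) = {ρ, σ} ∉ τ ✗.
  V = {[μ], [ρ=σ]}: π^{-1}(V) = {μ, ρ, σ} ∉ τ ✗.
  V = {[ν=ξ], [ρ=σ]}: π^{-1}(V) = {ν, ξ, ρ, σ} ∉ τ ✗.
  V = {[μ], [ν=ξ], [ρ=σ]}: π^{-1}(V) = {μ, ν, ξ, ρ, σ} ∈ τ ✓.
Open sets in the quotient: τ_Q = {{}, {[μ], [ν=ξ], [ρ=σ]}} (2 elements).


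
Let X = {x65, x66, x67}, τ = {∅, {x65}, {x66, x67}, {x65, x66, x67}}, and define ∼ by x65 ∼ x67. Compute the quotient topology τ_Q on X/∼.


X/∼ = {[x65=x67], [x66]}; |τ_Q| = 2.

Equivalence classes: [x65=x67], [x66].
Quotient map π: X → X/∼ sends x65 ↦ [x65=x67], x66 ↦ [x66], x67 ↦ [x65=x67].
For each subset V ⊆ X/∼, compute π^{-1}(V) ⊆ X and check whether π^{-1}(V) ∈ τ. V is open in τ_Q iff π^{-1}(V) ∈ τ.
  V = {}: π^{-1}(V) = ∅ ∈ τ ✓.
  V = {[x65=x67]}: π^{-1}(V) = {x65, x67} ∉ τ ✗.
  V = {[x66]}: π^{-1}(V) = {x66} ∉ τ ✗.
  V = {[x65=x67], [x66]}: π^{-1}(V) = {x65, x66, x67} ∈ τ ✓.
Open sets in the quotient: τ_Q = {{}, {[x65=x67], [x66]}} (2 elements).


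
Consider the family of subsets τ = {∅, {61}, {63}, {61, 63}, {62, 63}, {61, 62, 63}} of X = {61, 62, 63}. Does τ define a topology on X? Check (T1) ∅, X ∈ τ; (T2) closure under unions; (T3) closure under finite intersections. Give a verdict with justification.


τ IS a topology on X.

Axiom (T1): ∅ ∈ τ? Yes; X ∈ τ? Yes.
Axiom (T2/T3): check pairwise unions and intersections of members of τ.
All pairwise intersections and unions checked — each lies in τ. Therefore τ satisfies (T1), (T2), (T3): it IS a topology on X.


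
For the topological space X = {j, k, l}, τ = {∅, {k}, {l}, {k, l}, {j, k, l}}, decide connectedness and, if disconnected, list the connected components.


(X, τ) is connected.

Find clopen sets (U ∈ τ with X ∖ U ∈ τ):
  U = ∅, X ∖ U = {j, k, l} — both open, so U is clopen.
  U = {j, k, l}, X ∖ U = ∅ — both open, so U is clopen.
Only trivial clopens (∅ and X) exist, so (X, τ) is connected.
Compute connected components by grouping points that agree on all clopens:
  component: {j, k, l}


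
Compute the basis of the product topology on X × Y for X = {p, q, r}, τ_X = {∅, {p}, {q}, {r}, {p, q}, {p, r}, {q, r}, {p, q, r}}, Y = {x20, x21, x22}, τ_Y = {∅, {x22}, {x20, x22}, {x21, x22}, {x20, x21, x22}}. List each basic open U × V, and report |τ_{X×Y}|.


Basis B = {∅ × ∅, {p} × {x22}, {q} × {x22}, {r} × {x22}, {p} × {x20, x22}, {p} × {x21, x22}, {p, q} × {x22}, {p, r} × {x22}, {q} × {x20, x22}, {q} × {x21, x22}, {q, r} × {x22}, {r} × {x20, x22}, {r} × {x21, x22}, {p} × {x20, x21, x22}, {p, q, r} × {x22}, {q} × {x20, x21, x22}, {r} × {x20, x21, x22}, {p, q} × {x20, x22}, {p, r} × {x20, x22}, {p, q} × {x21, x22}, {p, r} × {x21, x22}, {q, r} × {x20, x22}, {q, r} × {x21, x22}, {p, q} × {x20, x21, x22}, {p, r} × {x20, x21, x22}, {p, q, r} × {x20, x22}, {p, q, r} × {x21, x22}, {q, r} × {x20, x21, x22}, {p, q, r} × {x20, x21, x22}}; |τ_{X×Y}| = 125.

Enumerate products U × V with U ∈ τ_X, V ∈ τ_Y (deduplicated):
  ∅ × ∅ = {} (∅)
  {p} × {x22} = {(p,x22)}
  {q} × {x22} = {(q,x22)}
  {r} × {x22} = {(r,x22)}
  {p} × {x20, x22} = {(p,x20), (p,x22)}
  {p} × {x21, x22} = {(p,x21), (p,x22)}
  {p, q} × {x22} = {(p,x22), (q,x22)}
  {p, r} × {x22} = {(p,x22), (r,x22)}
  {q} × {x20, x22} = {(q,x20), (q,x22)}
  {q} × {x21, x22} = {(q,x21), (q,x22)}
  {q, r} × {x22} = {(q,x22), (r,x22)}
  {r} × {x20, x22} = {(r,x20), (r,x22)}
  {r} × {x21, x22} = {(r,x21), (r,x22)}
  {p} × {x20, x21, x22} = {(p,x20), (p,x21), (p,x22)}
  {p, q, r} × {x22} = {(p,x22), (q,x22), (r,x22)}
  {q} × {x20, x21, x22} = {(q,x20), (q,x21), (q,x22)}
  {r} × {x20, x21, x22} = {(r,x20), (r,x21), (r,x22)}
  {p, q} × {x20, x22} = {(p,x20), (p,x22), (q,x20), (q,x22)}
  {p, r} × {x20, x22} = {(p,x20), (p,x22), (r,x20), (r,x22)}
  {p, q} × {x21, x22} = {(p,x21), (p,x22), (q,x21), (q,x22)}
  {p, r} × {x21, x22} = {(p,x21), (p,x22), (r,x21), (r,x22)}
  {q, r} × {x20, x22} = {(q,x20), (q,x22), (r,x20), (r,x22)}
  {q, r} × {x21, x22} = {(q,x21), (q,x22), (r,x21), (r,x22)}
  {p, q} × {x20, x21, x22} = {(p,x20), (p,x21), (p,x22), (q,x20), (q,x21), (q,x22)}
  {p, r} × {x20, x21, x22} = {(p,x20), (p,x21), (p,x22), (r,x20), (r,x21), (r,x22)}
  {p, q, r} × {x20, x22} = {(p,x20), (p,x22), (q,x20), (q,x22), (r,x20), (r,x22)}
  {p, q, r} × {x21, x22} = {(p,x21), (p,x22), (q,x21), (q,x22), (r,x21), (r,x22)}
  {q, r} × {x20, x21, x22} = {(q,x20), (q,x21), (q,x22), (r,x20), (r,x21), (r,x22)}
  {p, q, r} × {x20, x21, x22} = {(p,x20), (p,x21), (p,x22), (q,x20), (q,x21), (q,x22), (r,x20), (r,x21), (r,x22)}
These 29 distinct sets form the basis B.
Close under arbitrary unions to get τ_{X×Y}; counting gives |τ_{X×Y}| = 125.


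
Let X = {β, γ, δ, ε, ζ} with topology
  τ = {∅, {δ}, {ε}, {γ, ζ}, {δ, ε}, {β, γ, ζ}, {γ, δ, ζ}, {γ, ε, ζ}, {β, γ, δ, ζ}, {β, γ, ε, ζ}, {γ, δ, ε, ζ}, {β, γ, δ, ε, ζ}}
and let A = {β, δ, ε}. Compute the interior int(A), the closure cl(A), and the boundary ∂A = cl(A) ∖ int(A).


int(A) = {δ, ε}, cl(A) = {β, δ, ε}, ∂A = {β}.

Closed sets in (X, τ) are complements of opens:
  closed(X, τ) = {∅, {β}, {δ}, {ε}, {β, δ}, {β, ε}, {δ, ε}, {β, γ, ζ}, {β, δ, ε}, {β, γ, δ, ζ}, {β, γ, ε, ζ}, {β, γ, δ, ε, ζ}}.
int(A) = ⋃ {U ∈ τ : U ⊆ A}. Opens contained in A: ∅, {δ}, {ε}, {δ, ε}.
Taking the union of these: int(A) = {δ, ε}.
cl(A) = ⋂ {C closed : A ⊆ C}. Closed sets containing A: {β, δ, ε}, {β, γ, δ, ε, ζ}.
Intersecting these: cl(A) = {β, δ, ε}.
∂A = cl(A) ∖ int(A) = {β, δ, ε} ∖ {δ, ε} = {β}.


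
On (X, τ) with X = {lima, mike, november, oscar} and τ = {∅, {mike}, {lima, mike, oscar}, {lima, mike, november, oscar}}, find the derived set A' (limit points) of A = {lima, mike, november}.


A' = {lima, november, oscar}

For each x ∈ X, list the open sets U ∈ τ with x ∈ U, then check whether U ∩ (A ∖ {x}) ≠ ∅ for every such U.
  x = lima: opens ∋ x are {lima, mike, oscar}, {lima, mike, november, oscar}; each meets A ∖ {lima}, so x IS a limit point.
  x = mike: open {mike} ∋ x has {mike} ∩ (A ∖ {mike}) = ∅, so x is NOT a limit point.
  x = november: opens ∋ x are {lima, mike, november, oscar}; each meets A ∖ {november}, so x IS a limit point.
  x = oscar: opens ∋ x are {lima, mike, oscar}, {lima, mike, november, oscar}; each meets A ∖ {oscar}, so x IS a limit point.
Collecting: A' = {lima, november, oscar}.


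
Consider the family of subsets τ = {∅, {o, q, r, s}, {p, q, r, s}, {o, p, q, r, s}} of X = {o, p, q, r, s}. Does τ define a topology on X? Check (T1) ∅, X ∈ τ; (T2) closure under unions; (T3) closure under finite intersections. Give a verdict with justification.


τ is NOT a topology on X.

Axiom (T1): ∅ ∈ τ? Yes; X ∈ τ? Yes.
Axiom (T2/T3): check pairwise unions and intersections of members of τ.
Counterexample for (T3): {o, q, r, s} ∩ {p, q, r, s} = {q, r, s} ∉ τ. Therefore τ is NOT a topology.


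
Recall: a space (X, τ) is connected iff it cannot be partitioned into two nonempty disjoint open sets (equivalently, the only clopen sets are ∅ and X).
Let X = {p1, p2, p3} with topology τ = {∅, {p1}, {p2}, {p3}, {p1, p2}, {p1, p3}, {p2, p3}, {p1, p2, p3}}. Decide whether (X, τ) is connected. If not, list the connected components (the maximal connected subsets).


(X, τ) is disconnected; components = [{p1}, {p2}, {p3}].

Find clopen sets (U ∈ τ with X ∖ U ∈ τ):
  U = ∅, X ∖ U = {p1, p2, p3} — both open, so U is clopen.
  U = {p1}, X ∖ U = {p2, p3} — both open, so U is clopen.
  U = {p2}, X ∖ U = {p1, p3} — both open, so U is clopen.
  U = {p3}, X ∖ U = {p1, p2} — both open, so U is clopen.
  U = {p1, p2}, X ∖ U = {p3} — both open, so U is clopen.
  U = {p1, p3}, X ∖ U = {p2} — both open, so U is clopen.
  U = {p2, p3}, X ∖ U = {p1} — both open, so U is clopen.
  U = {p1, p2, p3}, X ∖ U = ∅ — both open, so U is clopen.
Nontrivial clopen(s) exist: e.g. {p2}. So (X, τ) is disconnected.
Compute connected components by grouping points that agree on all clopens:
  component: {p1}
  component: {p2}
  component: {p3}


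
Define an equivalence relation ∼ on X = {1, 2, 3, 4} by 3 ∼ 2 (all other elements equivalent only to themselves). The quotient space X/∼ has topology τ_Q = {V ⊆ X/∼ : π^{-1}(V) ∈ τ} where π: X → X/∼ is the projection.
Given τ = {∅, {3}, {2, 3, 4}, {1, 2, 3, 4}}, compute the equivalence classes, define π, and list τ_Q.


X/∼ = {[1], [2=3], [4]}; |τ_Q| = 3.

Equivalence classes: [1], [2=3], [4].
Quotient map π: X → X/∼ sends 1 ↦ [1], 2 ↦ [2=3], 3 ↦ [2=3], 4 ↦ [4].
For each subset V ⊆ X/∼, compute π^{-1}(V) ⊆ X and check whether π^{-1}(V) ∈ τ. V is open in τ_Q iff π^{-1}(V) ∈ τ.
  V = {}: π^{-1}(V) = ∅ ∈ τ ✓.
  V = {[1]}: π^{-1}(V) = {1} ∉ τ ✗.
  V = {[2=3]}: π^{-1}(V) = {2, 3} ∉ τ ✗.
  V = {[1], [2=3]}: π^{-1}(V) = {1, 2, 3} ∉ τ ✗.
  V = {[4]}: π^{-1}(V) = {4} ∉ τ ✗.
  V = {[1], [4]}: π^{-1}(V) = {1, 4} ∉ τ ✗.
  V = {[2=3], [4]}: π^{-1}(V) = {2, 3, 4} ∈ τ ✓.
  V = {[1], [2=3], [4]}: π^{-1}(V) = {1, 2, 3, 4} ∈ τ ✓.
Open sets in the quotient: τ_Q = {{}, {[2=3], [4]}, {[1], [2=3], [4]}} (3 elements).


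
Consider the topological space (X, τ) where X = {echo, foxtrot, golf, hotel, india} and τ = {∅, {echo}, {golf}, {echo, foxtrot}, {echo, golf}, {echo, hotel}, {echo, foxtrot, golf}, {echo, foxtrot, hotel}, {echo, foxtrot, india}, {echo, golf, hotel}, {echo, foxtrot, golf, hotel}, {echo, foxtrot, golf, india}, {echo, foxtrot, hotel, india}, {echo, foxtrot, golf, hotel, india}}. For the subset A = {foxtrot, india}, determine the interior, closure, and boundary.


int(A) = ∅, cl(A) = {foxtrot, india}, ∂A = {foxtrot, india}.

Closed sets in (X, τ) are complements of opens:
  closed(X, τ) = {∅, {golf}, {hotel}, {india}, {foxtrot, india}, {golf, hotel}, {golf, india}, {hotel, india}, {foxtrot, golf, india}, {foxtrot, hotel, india}, {golf, hotel, india}, {echo, foxtrot, hotel, india}, {foxtrot, golf, hotel, india}, {echo, foxtrot, golf, hotel, india}}.
int(A) = ⋃ {U ∈ τ : U ⊆ A}. Opens contained in A: ∅.
Taking the union of these: int(A) = ∅.
cl(A) = ⋂ {C closed : A ⊆ C}. Closed sets containing A: {foxtrot, india}, {foxtrot, golf, india}, {foxtrot, hotel, india}, {echo, foxtrot, hotel, india}, {foxtrot, golf, hotel, india}, {echo, foxtrot, golf, hotel, india}.
Intersecting these: cl(A) = {foxtrot, india}.
∂A = cl(A) ∖ int(A) = {foxtrot, india} ∖ ∅ = {foxtrot, india}.


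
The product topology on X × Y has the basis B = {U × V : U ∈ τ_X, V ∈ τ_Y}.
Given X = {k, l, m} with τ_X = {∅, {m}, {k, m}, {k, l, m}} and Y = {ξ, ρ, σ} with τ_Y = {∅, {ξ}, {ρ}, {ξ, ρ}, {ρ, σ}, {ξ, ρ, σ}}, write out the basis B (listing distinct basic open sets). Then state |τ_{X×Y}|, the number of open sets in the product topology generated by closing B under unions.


Basis B = {∅ × ∅, {m} × {ξ}, {m} × {ρ}, {k, m} × {ξ}, {k, m} × {ρ}, {m} × {ξ, ρ}, {m} × {ρ, σ}, {k, l, m} × {ξ}, {k, l, m} × {ρ}, {m} × {ξ, ρ, σ}, {k, m} × {ξ, ρ}, {k, m} × {ρ, σ}, {k, m} × {ξ, ρ, σ}, {k, l, m} × {ξ, ρ}, {k, l, m} × {ρ, σ}, {k, l, m} × {ξ, ρ, σ}}; |τ_{X×Y}| = 40.

Enumerate products U × V with U ∈ τ_X, V ∈ τ_Y (deduplicated):
  ∅ × ∅ = {} (∅)
  {m} × {ξ} = {(m,ξ)}
  {m} × {ρ} = {(m,ρ)}
  {k, m} × {ξ} = {(k,ξ), (m,ξ)}
  {k, m} × {ρ} = {(k,ρ), (m,ρ)}
  {m} × {ξ, ρ} = {(m,ξ), (m,ρ)}
  {m} × {ρ, σ} = {(m,ρ), (m,σ)}
  {k, l, m} × {ξ} = {(k,ξ), (l,ξ), (m,ξ)}
  {k, l, m} × {ρ} = {(k,ρ), (l,ρ), (m,ρ)}
  {m} × {ξ, ρ, σ} = {(m,ξ), (m,ρ), (m,σ)}
  {k, m} × {ξ, ρ} = {(k,ξ), (k,ρ), (m,ξ), (m,ρ)}
  {k, m} × {ρ, σ} = {(k,ρ), (k,σ), (m,ρ), (m,σ)}
  {k, m} × {ξ, ρ, σ} = {(k,ξ), (k,ρ), (k,σ), (m,ξ), (m,ρ), (m,σ)}
  {k, l, m} × {ξ, ρ} = {(k,ξ), (k,ρ), (l,ξ), (l,ρ), (m,ξ), (m,ρ)}
  {k, l, m} × {ρ, σ} = {(k,ρ), (k,σ), (l,ρ), (l,σ), (m,ρ), (m,σ)}
  {k, l, m} × {ξ, ρ, σ} = {(k,ξ), (k,ρ), (k,σ), (l,ξ), (l,ρ), (l,σ), (m,ξ), (m,ρ), (m,σ)}
These 16 distinct sets form the basis B.
Close under arbitrary unions to get τ_{X×Y}; counting gives |τ_{X×Y}| = 40.


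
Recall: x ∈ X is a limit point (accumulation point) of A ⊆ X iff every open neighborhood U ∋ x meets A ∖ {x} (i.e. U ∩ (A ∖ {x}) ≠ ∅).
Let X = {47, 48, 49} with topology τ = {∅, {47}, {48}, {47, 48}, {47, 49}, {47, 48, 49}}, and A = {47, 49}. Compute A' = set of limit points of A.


A' = {49}

For each x ∈ X, list the open sets U ∈ τ with x ∈ U, then check whether U ∩ (A ∖ {x}) ≠ ∅ for every such U.
  x = 47: open {47} ∋ x has {47} ∩ (A ∖ {47}) = ∅, so x is NOT a limit point.
  x = 48: open {48} ∋ x has {48} ∩ (A ∖ {48}) = ∅, so x is NOT a limit point.
  x = 49: opens ∋ x are {47, 49}, {47, 48, 49}; each meets A ∖ {49}, so x IS a limit point.
Collecting: A' = {49}.


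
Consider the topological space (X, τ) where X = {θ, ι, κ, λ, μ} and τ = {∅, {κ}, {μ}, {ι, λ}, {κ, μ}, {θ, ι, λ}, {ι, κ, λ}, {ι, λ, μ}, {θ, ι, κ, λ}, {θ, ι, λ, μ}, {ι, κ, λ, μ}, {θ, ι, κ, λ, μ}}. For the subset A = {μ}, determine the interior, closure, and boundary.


int(A) = {μ}, cl(A) = {μ}, ∂A = ∅.

Closed sets in (X, τ) are complements of opens:
  closed(X, τ) = {∅, {θ}, {κ}, {μ}, {θ, κ}, {θ, μ}, {κ, μ}, {θ, ι, λ}, {θ, κ, μ}, {θ, ι, κ, λ}, {θ, ι, λ, μ}, {θ, ι, κ, λ, μ}}.
int(A) = ⋃ {U ∈ τ : U ⊆ A}. Opens contained in A: ∅, {μ}.
Taking the union of these: int(A) = {μ}.
cl(A) = ⋂ {C closed : A ⊆ C}. Closed sets containing A: {μ}, {θ, μ}, {κ, μ}, {θ, κ, μ}, {θ, ι, λ, μ}, {θ, ι, κ, λ, μ}.
Intersecting these: cl(A) = {μ}.
∂A = cl(A) ∖ int(A) = {μ} ∖ {μ} = ∅.


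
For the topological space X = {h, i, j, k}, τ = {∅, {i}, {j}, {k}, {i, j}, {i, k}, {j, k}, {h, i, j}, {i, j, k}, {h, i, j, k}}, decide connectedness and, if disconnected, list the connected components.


(X, τ) is disconnected; components = [{k}, {h, i, j}].

Find clopen sets (U ∈ τ with X ∖ U ∈ τ):
  U = ∅, X ∖ U = {h, i, j, k} — both open, so U is clopen.
  U = {k}, X ∖ U = {h, i, j} — both open, so U is clopen.
  U = {h, i, j}, X ∖ U = {k} — both open, so U is clopen.
  U = {h, i, j, k}, X ∖ U = ∅ — both open, so U is clopen.
Nontrivial clopen(s) exist: e.g. {h, i, j}. So (X, τ) is disconnected.
Compute connected components by grouping points that agree on all clopens:
  component: {k}
  component: {h, i, j}


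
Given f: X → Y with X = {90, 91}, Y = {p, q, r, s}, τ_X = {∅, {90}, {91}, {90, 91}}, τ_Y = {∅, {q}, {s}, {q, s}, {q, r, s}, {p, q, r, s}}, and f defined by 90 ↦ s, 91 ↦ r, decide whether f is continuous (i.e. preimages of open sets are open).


f IS continuous.

Compute f^{-1}(U) for each U ∈ τ_Y:
  U = ∅: f^{-1}(U) = ∅ ∈ τ_X ✓.
  U = {q}: f^{-1}(U) = ∅ ∈ τ_X ✓.
  U = {s}: f^{-1}(U) = {90} ∈ τ_X ✓.
  U = {q, s}: f^{-1}(U) = {90} ∈ τ_X ✓.
  U = {q, r, s}: f^{-1}(U) = {90, 91} ∈ τ_X ✓.
  U = {p, q, r, s}: f^{-1}(U) = {90, 91} ∈ τ_X ✓.
Every preimage lies in τ_X, so f IS continuous.


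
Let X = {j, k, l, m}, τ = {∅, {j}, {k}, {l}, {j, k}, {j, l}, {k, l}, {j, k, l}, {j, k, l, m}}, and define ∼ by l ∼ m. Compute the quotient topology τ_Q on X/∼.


X/∼ = {[j], [k], [l=m]}; |τ_Q| = 5.

Equivalence classes: [j], [k], [l=m].
Quotient map π: X → X/∼ sends j ↦ [j], k ↦ [k], l ↦ [l=m], m ↦ [l=m].
For each subset V ⊆ X/∼, compute π^{-1}(V) ⊆ X and check whether π^{-1}(V) ∈ τ. V is open in τ_Q iff π^{-1}(V) ∈ τ.
  V = {}: π^{-1}(V) = ∅ ∈ τ ✓.
  V = {[j]}: π^{-1}(V) = {j} ∈ τ ✓.
  V = {[k]}: π^{-1}(V) = {k} ∈ τ ✓.
  V = {[j], [k]}: π^{-1}(V) = {j, k} ∈ τ ✓.
  V = {[l=m]}: π^{-1}(V) = {l, m} ∉ τ ✗.
  V = {[j], [l=m]}: π^{-1}(V) = {j, l, m} ∉ τ ✗.
  V = {[k], [l=m]}: π^{-1}(V) = {k, l, m} ∉ τ ✗.
  V = {[j], [k], [l=m]}: π^{-1}(V) = {j, k, l, m} ∈ τ ✓.
Open sets in the quotient: τ_Q = {{}, {[j]}, {[k]}, {[j], [k]}, {[j], [k], [l=m]}} (5 elements).


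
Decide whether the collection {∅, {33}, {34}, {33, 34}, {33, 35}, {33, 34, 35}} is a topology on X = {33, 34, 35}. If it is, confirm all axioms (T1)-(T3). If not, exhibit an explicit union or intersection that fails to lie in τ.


τ IS a topology on X.

Axiom (T1): ∅ ∈ τ? Yes; X ∈ τ? Yes.
Axiom (T2/T3): check pairwise unions and intersections of members of τ.
All pairwise intersections and unions checked — each lies in τ. Therefore τ satisfies (T1), (T2), (T3): it IS a topology on X.


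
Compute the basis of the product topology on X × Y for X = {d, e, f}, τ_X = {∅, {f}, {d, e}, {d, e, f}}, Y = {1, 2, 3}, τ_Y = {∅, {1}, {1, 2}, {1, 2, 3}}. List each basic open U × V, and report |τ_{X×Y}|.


Basis B = {∅ × ∅, {f} × {1}, {d, e} × {1}, {f} × {1, 2}, {d, e, f} × {1}, {f} × {1, 2, 3}, {d, e} × {1, 2}, {d, e} × {1, 2, 3}, {d, e, f} × {1, 2}, {d, e, f} × {1, 2, 3}}; |τ_{X×Y}| = 16.

Enumerate products U × V with U ∈ τ_X, V ∈ τ_Y (deduplicated):
  ∅ × ∅ = {} (∅)
  {f} × {1} = {(f,1)}
  {d, e} × {1} = {(d,1), (e,1)}
  {f} × {1, 2} = {(f,1), (f,2)}
  {d, e, f} × {1} = {(d,1), (e,1), (f,1)}
  {f} × {1, 2, 3} = {(f,1), (f,2), (f,3)}
  {d, e} × {1, 2} = {(d,1), (d,2), (e,1), (e,2)}
  {d, e} × {1, 2, 3} = {(d,1), (d,2), (d,3), (e,1), (e,2), (e,3)}
  {d, e, f} × {1, 2} = {(d,1), (d,2), (e,1), (e,2), (f,1), (f,2)}
  {d, e, f} × {1, 2, 3} = {(d,1), (d,2), (d,3), (e,1), (e,2), (e,3), (f,1), (f,2), (f,3)}
These 10 distinct sets form the basis B.
Close under arbitrary unions to get τ_{X×Y}; counting gives |τ_{X×Y}| = 16.


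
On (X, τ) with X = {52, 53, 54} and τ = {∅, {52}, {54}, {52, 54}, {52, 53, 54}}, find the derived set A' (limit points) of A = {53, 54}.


A' = {53}

For each x ∈ X, list the open sets U ∈ τ with x ∈ U, then check whether U ∩ (A ∖ {x}) ≠ ∅ for every such U.
  x = 52: open {52} ∋ x has {52} ∩ (A ∖ {52}) = ∅, so x is NOT a limit point.
  x = 53: opens ∋ x are {52, 53, 54}; each meets A ∖ {53}, so x IS a limit point.
  x = 54: open {54} ∋ x has {54} ∩ (A ∖ {54}) = ∅, so x is NOT a limit point.
Collecting: A' = {53}.


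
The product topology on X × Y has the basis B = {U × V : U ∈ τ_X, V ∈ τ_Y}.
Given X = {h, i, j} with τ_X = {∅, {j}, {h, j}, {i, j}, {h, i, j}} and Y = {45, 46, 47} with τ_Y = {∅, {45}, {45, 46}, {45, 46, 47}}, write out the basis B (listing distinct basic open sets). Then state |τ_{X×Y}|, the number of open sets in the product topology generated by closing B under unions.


Basis B = {∅ × ∅, {j} × {45}, {h, j} × {45}, {i, j} × {45}, {j} × {45, 46}, {h, i, j} × {45}, {j} × {45, 46, 47}, {h, j} × {45, 46}, {i, j} × {45, 46}, {h, j} × {45, 46, 47}, {h, i, j} × {45, 46}, {i, j} × {45, 46, 47}, {h, i, j} × {45, 46, 47}}; |τ_{X×Y}| = 30.

Enumerate products U × V with U ∈ τ_X, V ∈ τ_Y (deduplicated):
  ∅ × ∅ = {} (∅)
  {j} × {45} = {(j,45)}
  {h, j} × {45} = {(h,45), (j,45)}
  {i, j} × {45} = {(i,45), (j,45)}
  {j} × {45, 46} = {(j,45), (j,46)}
  {h, i, j} × {45} = {(h,45), (i,45), (j,45)}
  {j} × {45, 46, 47} = {(j,45), (j,46), (j,47)}
  {h, j} × {45, 46} = {(h,45), (h,46), (j,45), (j,46)}
  {i, j} × {45, 46} = {(i,45), (i,46), (j,45), (j,46)}
  {h, j} × {45, 46, 47} = {(h,45), (h,46), (h,47), (j,45), (j,46), (j,47)}
  {h, i, j} × {45, 46} = {(h,45), (h,46), (i,45), (i,46), (j,45), (j,46)}
  {i, j} × {45, 46, 47} = {(i,45), (i,46), (i,47), (j,45), (j,46), (j,47)}
  {h, i, j} × {45, 46, 47} = {(h,45), (h,46), (h,47), (i,45), (i,46), (i,47), (j,45), (j,46), (j,47)}
These 13 distinct sets form the basis B.
Close under arbitrary unions to get τ_{X×Y}; counting gives |τ_{X×Y}| = 30.


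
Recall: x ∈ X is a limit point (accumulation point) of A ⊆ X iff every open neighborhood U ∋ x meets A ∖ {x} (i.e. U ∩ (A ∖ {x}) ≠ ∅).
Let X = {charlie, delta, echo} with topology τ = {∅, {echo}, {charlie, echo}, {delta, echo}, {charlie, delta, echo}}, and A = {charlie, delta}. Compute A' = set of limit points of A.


A' = ∅

For each x ∈ X, list the open sets U ∈ τ with x ∈ U, then check whether U ∩ (A ∖ {x}) ≠ ∅ for every such U.
  x = charlie: open {charlie, echo} ∋ x has {charlie, echo} ∩ (A ∖ {charlie}) = ∅, so x is NOT a limit point.
  x = delta: open {delta, echo} ∋ x has {delta, echo} ∩ (A ∖ {delta}) = ∅, so x is NOT a limit point.
  x = echo: open {echo} ∋ x has {echo} ∩ (A ∖ {echo}) = ∅, so x is NOT a limit point.
Collecting: A' = ∅.


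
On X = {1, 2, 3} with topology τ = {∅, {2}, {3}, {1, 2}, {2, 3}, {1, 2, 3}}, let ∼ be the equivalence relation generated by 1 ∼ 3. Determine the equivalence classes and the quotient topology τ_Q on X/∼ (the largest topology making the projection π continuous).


X/∼ = {[1=3], [2]}; |τ_Q| = 3.

Equivalence classes: [1=3], [2].
Quotient map π: X → X/∼ sends 1 ↦ [1=3], 2 ↦ [2], 3 ↦ [1=3].
For each subset V ⊆ X/∼, compute π^{-1}(V) ⊆ X and check whether π^{-1}(V) ∈ τ. V is open in τ_Q iff π^{-1}(V) ∈ τ.
  V = {}: π^{-1}(V) = ∅ ∈ τ ✓.
  V = {[1=3]}: π^{-1}(V) = {1, 3} ∉ τ ✗.
  V = {[2]}: π^{-1}(V) = {2} ∈ τ ✓.
  V = {[1=3], [2]}: π^{-1}(V) = {1, 2, 3} ∈ τ ✓.
Open sets in the quotient: τ_Q = {{}, {[2]}, {[1=3], [2]}} (3 elements).


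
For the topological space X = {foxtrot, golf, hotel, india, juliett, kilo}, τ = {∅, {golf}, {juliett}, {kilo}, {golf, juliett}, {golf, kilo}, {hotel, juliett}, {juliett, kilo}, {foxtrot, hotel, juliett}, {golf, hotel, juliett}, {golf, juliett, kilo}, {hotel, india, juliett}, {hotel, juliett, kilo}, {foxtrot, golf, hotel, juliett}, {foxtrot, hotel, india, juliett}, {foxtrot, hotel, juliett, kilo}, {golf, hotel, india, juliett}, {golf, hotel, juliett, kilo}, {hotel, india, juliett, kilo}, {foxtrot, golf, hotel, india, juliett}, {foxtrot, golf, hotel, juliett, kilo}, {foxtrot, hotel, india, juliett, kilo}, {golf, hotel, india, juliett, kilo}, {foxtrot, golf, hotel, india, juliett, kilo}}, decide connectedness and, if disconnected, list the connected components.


(X, τ) is disconnected; components = [{golf}, {kilo}, {foxtrot, hotel, india, juliett}].

Find clopen sets (U ∈ τ with X ∖ U ∈ τ):
  U = ∅, X ∖ U = {foxtrot, golf, hotel, india, juliett, kilo} — both open, so U is clopen.
  U = {golf}, X ∖ U = {foxtrot, hotel, india, juliett, kilo} — both open, so U is clopen.
  U = {kilo}, X ∖ U = {foxtrot, golf, hotel, india, juliett} — both open, so U is clopen.
  U = {golf, kilo}, X ∖ U = {foxtrot, hotel, india, juliett} — both open, so U is clopen.
  U = {foxtrot, hotel, india, juliett}, X ∖ U = {golf, kilo} — both open, so U is clopen.
  U = {foxtrot, golf, hotel, india, juliett}, X ∖ U = {kilo} — both open, so U is clopen.
  U = {foxtrot, hotel, india, juliett, kilo}, X ∖ U = {golf} — both open, so U is clopen.
  U = {foxtrot, golf, hotel, india, juliett, kilo}, X ∖ U = ∅ — both open, so U is clopen.
Nontrivial clopen(s) exist: e.g. {golf}. So (X, τ) is disconnected.
Compute connected components by grouping points that agree on all clopens:
  component: {golf}
  component: {kilo}
  component: {foxtrot, hotel, india, juliett}


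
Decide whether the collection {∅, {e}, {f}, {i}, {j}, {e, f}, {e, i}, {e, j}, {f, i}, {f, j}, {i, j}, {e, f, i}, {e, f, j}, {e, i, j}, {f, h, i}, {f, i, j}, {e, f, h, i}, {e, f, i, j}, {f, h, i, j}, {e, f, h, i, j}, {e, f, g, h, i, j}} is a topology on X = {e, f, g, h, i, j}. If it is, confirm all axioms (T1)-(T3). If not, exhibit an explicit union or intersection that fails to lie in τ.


τ IS a topology on X.

Axiom (T1): ∅ ∈ τ? Yes; X ∈ τ? Yes.
Axiom (T2/T3): check pairwise unions and intersections of members of τ.
All pairwise intersections and unions checked — each lies in τ. Therefore τ satisfies (T1), (T2), (T3): it IS a topology on X.


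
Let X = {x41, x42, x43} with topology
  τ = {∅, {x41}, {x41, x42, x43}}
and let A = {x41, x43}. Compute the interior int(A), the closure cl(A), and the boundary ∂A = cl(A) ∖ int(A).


int(A) = {x41}, cl(A) = {x41, x42, x43}, ∂A = {x42, x43}.

Closed sets in (X, τ) are complements of opens:
  closed(X, τ) = {∅, {x42, x43}, {x41, x42, x43}}.
int(A) = ⋃ {U ∈ τ : U ⊆ A}. Opens contained in A: ∅, {x41}.
Taking the union of these: int(A) = {x41}.
cl(A) = ⋂ {C closed : A ⊆ C}. Closed sets containing A: {x41, x42, x43}.
Intersecting these: cl(A) = {x41, x42, x43}.
∂A = cl(A) ∖ int(A) = {x41, x42, x43} ∖ {x41} = {x42, x43}.


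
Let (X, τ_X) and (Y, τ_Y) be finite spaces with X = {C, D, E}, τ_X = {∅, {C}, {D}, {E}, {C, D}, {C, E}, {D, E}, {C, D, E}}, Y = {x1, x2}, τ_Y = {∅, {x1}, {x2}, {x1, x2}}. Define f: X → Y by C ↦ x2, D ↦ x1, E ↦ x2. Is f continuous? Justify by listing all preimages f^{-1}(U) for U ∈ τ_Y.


f IS continuous.

Compute f^{-1}(U) for each U ∈ τ_Y:
  U = ∅: f^{-1}(U) = ∅ ∈ τ_X ✓.
  U = {x1}: f^{-1}(U) = {D} ∈ τ_X ✓.
  U = {x2}: f^{-1}(U) = {C, E} ∈ τ_X ✓.
  U = {x1, x2}: f^{-1}(U) = {C, D, E} ∈ τ_X ✓.
Every preimage lies in τ_X, so f IS continuous.


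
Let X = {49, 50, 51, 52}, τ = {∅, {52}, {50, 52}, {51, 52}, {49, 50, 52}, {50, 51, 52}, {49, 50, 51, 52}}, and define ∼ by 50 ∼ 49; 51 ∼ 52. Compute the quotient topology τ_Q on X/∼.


X/∼ = {[49=50], [51=52]}; |τ_Q| = 3.

Equivalence classes: [49=50], [51=52].
Quotient map π: X → X/∼ sends 49 ↦ [49=50], 50 ↦ [49=50], 51 ↦ [51=52], 52 ↦ [51=52].
For each subset V ⊆ X/∼, compute π^{-1}(V) ⊆ X and check whether π^{-1}(V) ∈ τ. V is open in τ_Q iff π^{-1}(V) ∈ τ.
  V = {}: π^{-1}(V) = ∅ ∈ τ ✓.
  V = {[49=50]}: π^{-1}(V) = {49, 50} ∉ τ ✗.
  V = {[51=52]}: π^{-1}(V) = {51, 52} ∈ τ ✓.
  V = {[49=50], [51=52]}: π^{-1}(V) = {49, 50, 51, 52} ∈ τ ✓.
Open sets in the quotient: τ_Q = {{}, {[51=52]}, {[49=50], [51=52]}} (3 elements).


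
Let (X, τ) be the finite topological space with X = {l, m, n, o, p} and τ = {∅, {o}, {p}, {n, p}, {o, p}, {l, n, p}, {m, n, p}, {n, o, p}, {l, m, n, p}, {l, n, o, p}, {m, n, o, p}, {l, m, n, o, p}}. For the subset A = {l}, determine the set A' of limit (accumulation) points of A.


A' = ∅

For each x ∈ X, list the open sets U ∈ τ with x ∈ U, then check whether U ∩ (A ∖ {x}) ≠ ∅ for every such U.
  x = l: open {l, n, p} ∋ x has {l, n, p} ∩ (A ∖ {l}) = ∅, so x is NOT a limit point.
  x = m: open {m, n, p} ∋ x has {m, n, p} ∩ (A ∖ {m}) = ∅, so x is NOT a limit point.
  x = n: open {n, p} ∋ x has {n, p} ∩ (A ∖ {n}) = ∅, so x is NOT a limit point.
  x = o: open {o} ∋ x has {o} ∩ (A ∖ {o}) = ∅, so x is NOT a limit point.
  x = p: open {p} ∋ x has {p} ∩ (A ∖ {p}) = ∅, so x is NOT a limit point.
Collecting: A' = ∅.


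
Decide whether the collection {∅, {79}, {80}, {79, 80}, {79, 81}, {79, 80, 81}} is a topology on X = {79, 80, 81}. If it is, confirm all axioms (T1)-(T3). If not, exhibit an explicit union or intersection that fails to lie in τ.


τ IS a topology on X.

Axiom (T1): ∅ ∈ τ? Yes; X ∈ τ? Yes.
Axiom (T2/T3): check pairwise unions and intersections of members of τ.
All pairwise intersections and unions checked — each lies in τ. Therefore τ satisfies (T1), (T2), (T3): it IS a topology on X.


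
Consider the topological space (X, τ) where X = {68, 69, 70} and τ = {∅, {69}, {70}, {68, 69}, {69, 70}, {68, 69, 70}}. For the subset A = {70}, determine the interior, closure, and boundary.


int(A) = {70}, cl(A) = {70}, ∂A = ∅.

Closed sets in (X, τ) are complements of opens:
  closed(X, τ) = {∅, {68}, {70}, {68, 69}, {68, 70}, {68, 69, 70}}.
int(A) = ⋃ {U ∈ τ : U ⊆ A}. Opens contained in A: ∅, {70}.
Taking the union of these: int(A) = {70}.
cl(A) = ⋂ {C closed : A ⊆ C}. Closed sets containing A: {70}, {68, 70}, {68, 69, 70}.
Intersecting these: cl(A) = {70}.
∂A = cl(A) ∖ int(A) = {70} ∖ {70} = ∅.


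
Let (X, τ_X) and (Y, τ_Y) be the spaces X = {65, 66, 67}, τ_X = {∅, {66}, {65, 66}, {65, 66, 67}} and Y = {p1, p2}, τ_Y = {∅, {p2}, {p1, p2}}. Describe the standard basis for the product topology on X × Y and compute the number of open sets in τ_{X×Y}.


Basis B = {∅ × ∅, {66} × {p2}, {65, 66} × {p2}, {66} × {p1, p2}, {65, 66, 67} × {p2}, {65, 66} × {p1, p2}, {65, 66, 67} × {p1, p2}}; |τ_{X×Y}| = 10.

Enumerate products U × V with U ∈ τ_X, V ∈ τ_Y (deduplicated):
  ∅ × ∅ = {} (∅)
  {66} × {p2} = {(66,p2)}
  {65, 66} × {p2} = {(65,p2), (66,p2)}
  {66} × {p1, p2} = {(66,p1), (66,p2)}
  {65, 66, 67} × {p2} = {(65,p2), (66,p2), (67,p2)}
  {65, 66} × {p1, p2} = {(65,p1), (65,p2), (66,p1), (66,p2)}
  {65, 66, 67} × {p1, p2} = {(65,p1), (65,p2), (66,p1), (66,p2), (67,p1), (67,p2)}
These 7 distinct sets form the basis B.
Close under arbitrary unions to get τ_{X×Y}; counting gives |τ_{X×Y}| = 10.


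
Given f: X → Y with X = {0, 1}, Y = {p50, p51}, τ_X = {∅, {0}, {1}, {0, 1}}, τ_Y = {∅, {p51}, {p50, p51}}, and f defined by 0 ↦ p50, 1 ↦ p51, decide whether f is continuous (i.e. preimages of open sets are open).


f IS continuous.

Compute f^{-1}(U) for each U ∈ τ_Y:
  U = ∅: f^{-1}(U) = ∅ ∈ τ_X ✓.
  U = {p51}: f^{-1}(U) = {1} ∈ τ_X ✓.
  U = {p50, p51}: f^{-1}(U) = {0, 1} ∈ τ_X ✓.
Every preimage lies in τ_X, so f IS continuous.


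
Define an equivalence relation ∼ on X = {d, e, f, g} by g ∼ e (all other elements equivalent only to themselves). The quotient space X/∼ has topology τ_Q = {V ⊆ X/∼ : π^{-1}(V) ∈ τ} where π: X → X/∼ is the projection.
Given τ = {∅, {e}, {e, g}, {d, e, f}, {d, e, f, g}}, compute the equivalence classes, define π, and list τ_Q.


X/∼ = {[d], [e=g], [f]}; |τ_Q| = 3.

Equivalence classes: [d], [e=g], [f].
Quotient map π: X → X/∼ sends d ↦ [d], e ↦ [e=g], f ↦ [f], g ↦ [e=g].
For each subset V ⊆ X/∼, compute π^{-1}(V) ⊆ X and check whether π^{-1}(V) ∈ τ. V is open in τ_Q iff π^{-1}(V) ∈ τ.
  V = {}: π^{-1}(V) = ∅ ∈ τ ✓.
  V = {[d]}: π^{-1}(V) = {d} ∉ τ ✗.
  V = {[e=g]}: π^{-1}(V) = {e, g} ∈ τ ✓.
  V = {[d], [e=g]}: π^{-1}(V) = {d, e, g} ∉ τ ✗.
  V = {[f]}: π^{-1}(V) = {f} ∉ τ ✗.
  V = {[d], [f]}: π^{-1}(V) = {d, f} ∉ τ ✗.
  V = {[e=g], [f]}: π^{-1}(V) = {e, f, g} ∉ τ ✗.
  V = {[d], [e=g], [f]}: π^{-1}(V) = {d, e, f, g} ∈ τ ✓.
Open sets in the quotient: τ_Q = {{}, {[e=g]}, {[d], [e=g], [f]}} (3 elements).


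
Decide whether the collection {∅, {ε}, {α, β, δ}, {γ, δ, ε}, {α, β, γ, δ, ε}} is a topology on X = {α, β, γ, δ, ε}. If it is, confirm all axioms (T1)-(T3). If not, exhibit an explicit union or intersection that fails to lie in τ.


τ is NOT a topology on X.

Axiom (T1): ∅ ∈ τ? Yes; X ∈ τ? Yes.
Axiom (T2/T3): check pairwise unions and intersections of members of τ.
Counterexample for (T2): {ε} ∪ {α, β, δ} = {α, β, δ, ε} ∉ τ. Therefore τ is NOT a topology.


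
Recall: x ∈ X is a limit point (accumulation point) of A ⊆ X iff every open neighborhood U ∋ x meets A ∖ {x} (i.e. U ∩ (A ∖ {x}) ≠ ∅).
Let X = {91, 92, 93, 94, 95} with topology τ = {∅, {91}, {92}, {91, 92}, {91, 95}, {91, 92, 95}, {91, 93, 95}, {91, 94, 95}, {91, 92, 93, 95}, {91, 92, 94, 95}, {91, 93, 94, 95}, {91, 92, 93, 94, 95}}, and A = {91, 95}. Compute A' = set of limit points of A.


A' = {93, 94, 95}

For each x ∈ X, list the open sets U ∈ τ with x ∈ U, then check whether U ∩ (A ∖ {x}) ≠ ∅ for every such U.
  x = 91: open {91} ∋ x has {91} ∩ (A ∖ {91}) = ∅, so x is NOT a limit point.
  x = 92: open {92} ∋ x has {92} ∩ (A ∖ {92}) = ∅, so x is NOT a limit point.
  x = 93: opens ∋ x are {91, 93, 95}, {91, 92, 93, 95}, {91, 93, 94, 95}, {91, 92, 93, 94, 95}; each meets A ∖ {93}, so x IS a limit point.
  x = 94: opens ∋ x are {91, 94, 95}, {91, 92, 94, 95}, {91, 93, 94, 95}, {91, 92, 93, 94, 95}; each meets A ∖ {94}, so x IS a limit point.
  x = 95: opens ∋ x are {91, 95}, {91, 92, 95}, {91, 93, 95}, {91, 94, 95}, {91, 92, 93, 95}, {91, 92, 94, 95}, {91, 93, 94, 95}, {91, 92, 93, 94, 95}; each meets A ∖ {95}, so x IS a limit point.
Collecting: A' = {93, 94, 95}.


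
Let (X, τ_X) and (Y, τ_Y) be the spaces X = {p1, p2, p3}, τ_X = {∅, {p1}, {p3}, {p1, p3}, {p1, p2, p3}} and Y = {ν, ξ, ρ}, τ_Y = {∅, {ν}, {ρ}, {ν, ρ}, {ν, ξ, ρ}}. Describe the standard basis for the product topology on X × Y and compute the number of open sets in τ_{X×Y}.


Basis B = {∅ × ∅, {p1} × {ν}, {p1} × {ρ}, {p3} × {ν}, {p3} × {ρ}, {p1} × {ν, ρ}, {p1, p3} × {ν}, {p1, p3} × {ρ}, {p3} × {ν, ρ}, {p1} × {ν, ξ, ρ}, {p1, p2, p3} × {ν}, {p1, p2, p3} × {ρ}, {p3} × {ν, ξ, ρ}, {p1, p3} × {ν, ρ}, {p1, p3} × {ν, ξ, ρ}, {p1, p2, p3} × {ν, ρ}, {p1, p2, p3} × {ν, ξ, ρ}}; |τ_{X×Y}| = 48.

Enumerate products U × V with U ∈ τ_X, V ∈ τ_Y (deduplicated):
  ∅ × ∅ = {} (∅)
  {p1} × {ν} = {(p1,ν)}
  {p1} × {ρ} = {(p1,ρ)}
  {p3} × {ν} = {(p3,ν)}
  {p3} × {ρ} = {(p3,ρ)}
  {p1} × {ν, ρ} = {(p1,ν), (p1,ρ)}
  {p1, p3} × {ν} = {(p1,ν), (p3,ν)}
  {p1, p3} × {ρ} = {(p1,ρ), (p3,ρ)}
  {p3} × {ν, ρ} = {(p3,ν), (p3,ρ)}
  {p1} × {ν, ξ, ρ} = {(p1,ν), (p1,ξ), (p1,ρ)}
  {p1, p2, p3} × {ν} = {(p1,ν), (p2,ν), (p3,ν)}
  {p1, p2, p3} × {ρ} = {(p1,ρ), (p2,ρ), (p3,ρ)}
  {p3} × {ν, ξ, ρ} = {(p3,ν), (p3,ξ), (p3,ρ)}
  {p1, p3} × {ν, ρ} = {(p1,ν), (p1,ρ), (p3,ν), (p3,ρ)}
  {p1, p3} × {ν, ξ, ρ} = {(p1,ν), (p1,ξ), (p1,ρ), (p3,ν), (p3,ξ), (p3,ρ)}
  {p1, p2, p3} × {ν, ρ} = {(p1,ν), (p1,ρ), (p2,ν), (p2,ρ), (p3,ν), (p3,ρ)}
  {p1, p2, p3} × {ν, ξ, ρ} = {(p1,ν), (p1,ξ), (p1,ρ), (p2,ν), (p2,ξ), (p2,ρ), (p3,ν), (p3,ξ), (p3,ρ)}
These 17 distinct sets form the basis B.
Close under arbitrary unions to get τ_{X×Y}; counting gives |τ_{X×Y}| = 48.


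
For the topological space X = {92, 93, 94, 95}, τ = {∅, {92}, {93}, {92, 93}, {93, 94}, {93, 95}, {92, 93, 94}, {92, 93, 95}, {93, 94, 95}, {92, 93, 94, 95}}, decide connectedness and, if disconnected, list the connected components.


(X, τ) is disconnected; components = [{92}, {93, 94, 95}].

Find clopen sets (U ∈ τ with X ∖ U ∈ τ):
  U = ∅, X ∖ U = {92, 93, 94, 95} — both open, so U is clopen.
  U = {92}, X ∖ U = {93, 94, 95} — both open, so U is clopen.
  U = {93, 94, 95}, X ∖ U = {92} — both open, so U is clopen.
  U = {92, 93, 94, 95}, X ∖ U = ∅ — both open, so U is clopen.
Nontrivial clopen(s) exist: e.g. {93, 94, 95}. So (X, τ) is disconnected.
Compute connected components by grouping points that agree on all clopens:
  component: {92}
  component: {93, 94, 95}


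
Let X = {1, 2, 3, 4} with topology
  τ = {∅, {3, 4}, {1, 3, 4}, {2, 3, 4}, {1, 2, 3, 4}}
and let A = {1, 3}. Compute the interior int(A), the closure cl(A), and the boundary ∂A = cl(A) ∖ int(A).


int(A) = ∅, cl(A) = {1, 2, 3, 4}, ∂A = {1, 2, 3, 4}.

Closed sets in (X, τ) are complements of opens:
  closed(X, τ) = {∅, {1}, {2}, {1, 2}, {1, 2, 3, 4}}.
int(A) = ⋃ {U ∈ τ : U ⊆ A}. Opens contained in A: ∅.
Taking the union of these: int(A) = ∅.
cl(A) = ⋂ {C closed : A ⊆ C}. Closed sets containing A: {1, 2, 3, 4}.
Intersecting these: cl(A) = {1, 2, 3, 4}.
∂A = cl(A) ∖ int(A) = {1, 2, 3, 4} ∖ ∅ = {1, 2, 3, 4}.


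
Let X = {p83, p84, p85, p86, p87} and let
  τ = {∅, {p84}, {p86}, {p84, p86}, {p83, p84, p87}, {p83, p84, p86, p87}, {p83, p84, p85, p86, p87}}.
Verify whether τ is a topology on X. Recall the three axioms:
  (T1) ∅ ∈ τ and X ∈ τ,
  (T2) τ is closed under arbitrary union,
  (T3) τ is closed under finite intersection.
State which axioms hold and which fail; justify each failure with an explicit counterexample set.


τ IS a topology on X.

Axiom (T1): ∅ ∈ τ? Yes; X ∈ τ? Yes.
Axiom (T2/T3): check pairwise unions and intersections of members of τ.
All pairwise intersections and unions checked — each lies in τ. Therefore τ satisfies (T1), (T2), (T3): it IS a topology on X.
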